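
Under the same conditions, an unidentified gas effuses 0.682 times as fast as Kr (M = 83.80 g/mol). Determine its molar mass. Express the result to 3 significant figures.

Since effusion rate ∝ 1/√M, rate_X/rate_Kr = √(M_Kr/M_X).
0.682 = √(83.80/M_X)
M_X = 83.80 / 0.682² = 83.80 / 0.4651 = 180 g/mol

180 g/mol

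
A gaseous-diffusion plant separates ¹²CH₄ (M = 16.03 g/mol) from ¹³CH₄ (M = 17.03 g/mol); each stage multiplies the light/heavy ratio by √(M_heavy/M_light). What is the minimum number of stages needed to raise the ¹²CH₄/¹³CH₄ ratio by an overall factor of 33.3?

Single-stage factor α = √(17.03/16.03), so ln α = ½ ln(1.06238) = 0.03026.
Need α^N ≥ 33.3 ⇒ N ≥ ln(33.3) / ln α = 3.506 / 0.03026 = 115.86.
Rounding up, N = 116 stages.

116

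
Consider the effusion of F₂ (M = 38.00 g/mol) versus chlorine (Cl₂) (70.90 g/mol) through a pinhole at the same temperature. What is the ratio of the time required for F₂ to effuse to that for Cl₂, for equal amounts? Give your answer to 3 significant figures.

0.732

Graham's law gives t_F₂/t_Cl₂ = √(M_F₂/M_Cl₂) = √(38.00/70.90) = √0.5360 = 0.732.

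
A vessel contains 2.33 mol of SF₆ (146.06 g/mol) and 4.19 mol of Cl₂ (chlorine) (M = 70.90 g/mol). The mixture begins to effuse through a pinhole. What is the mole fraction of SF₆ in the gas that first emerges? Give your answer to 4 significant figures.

The effusion rate of species i is ∝ p_i/√M_i ∝ n_i/√M_i.
Mole fraction of SF₆ in the effusate = (n_SF₆/√M_SF₆) / (n_SF₆/√M_SF₆ + n_Cl₂/√M_Cl₂)
= (2.33/√146.06) / (2.33/√146.06 + 4.19/√70.90) = 0.1928/(0.1928 + 0.4976) = 0.2792.

0.2792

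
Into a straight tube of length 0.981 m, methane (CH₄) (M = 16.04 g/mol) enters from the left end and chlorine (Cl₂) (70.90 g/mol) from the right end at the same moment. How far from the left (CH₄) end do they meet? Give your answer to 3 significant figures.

0.665 m

In equal time, each gas travels a distance ∝ its rate ∝ 1/√M, so d_CH₄/d_Cl₂ = √(M_Cl₂/M_CH₄) = √(70.90/16.04) = 2.102.
With d_CH₄ + d_Cl₂ = 0.981 m, d_Cl₂ = 0.981/(1 + 2.102) = 0.3162 m.
d_CH₄ = 0.981 − 0.3162 = 0.665 m.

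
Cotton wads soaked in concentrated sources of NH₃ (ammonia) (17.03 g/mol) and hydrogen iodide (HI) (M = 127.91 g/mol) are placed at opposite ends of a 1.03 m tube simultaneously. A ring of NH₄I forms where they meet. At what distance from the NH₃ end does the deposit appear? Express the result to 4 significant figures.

0.7546 m

In equal time, each gas travels a distance ∝ its rate ∝ 1/√M, so d_NH₃/d_HI = √(M_HI/M_NH₃) = √(127.91/17.03) = 2.741.
With d_NH₃ + d_HI = 1.03 m, d_HI = 1.03/(1 + 2.741) = 0.2754 m.
d_NH₃ = 1.03 − 0.2754 = 0.7546 m.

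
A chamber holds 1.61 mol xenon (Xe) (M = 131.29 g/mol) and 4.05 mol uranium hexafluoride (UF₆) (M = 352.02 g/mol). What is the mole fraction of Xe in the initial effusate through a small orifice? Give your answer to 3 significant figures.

Rate_i ∝ x_i/√M_i (Graham's law weighted by mole fraction), so the effusate composition follows n_i/√M_i.
Mole fraction of Xe in the effusate = (n_Xe/√M_Xe) / (n_Xe/√M_Xe + n_UF₆/√M_UF₆)
= (1.61/√131.29) / (1.61/√131.29 + 4.05/√352.02) = 0.1405/(0.1405 + 0.2159) = 0.394.

0.394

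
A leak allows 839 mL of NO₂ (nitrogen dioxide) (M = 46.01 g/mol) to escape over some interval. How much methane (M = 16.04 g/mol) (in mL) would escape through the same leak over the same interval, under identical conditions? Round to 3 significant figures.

Using Graham's law: rate_CH₄/rate_NO₂ = √(M_NO₂/M_CH₄) = √(46.01/16.04) = √2.868 = 1.694.
So the volume for CH₄ is 839 × 1.694 = 1420 mL.

1420 mL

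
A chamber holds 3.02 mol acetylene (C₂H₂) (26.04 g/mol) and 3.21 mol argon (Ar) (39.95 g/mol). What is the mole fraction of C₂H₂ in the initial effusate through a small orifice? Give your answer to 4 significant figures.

0.5382

Rate_i ∝ x_i/√M_i (Graham's law weighted by mole fraction), so the effusate composition follows n_i/√M_i.
So x_C₂H₂ in the escaping gas = (n_C₂H₂/√M_C₂H₂) / Σ(n_i/√M_i)
= (3.02/√26.04) / (3.02/√26.04 + 3.21/√39.95) = 0.5918/(0.5918 + 0.5079) = 0.5382.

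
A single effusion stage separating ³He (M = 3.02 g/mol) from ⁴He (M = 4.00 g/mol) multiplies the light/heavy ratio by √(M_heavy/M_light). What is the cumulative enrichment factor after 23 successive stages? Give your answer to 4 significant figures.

25.33

Overall factor = α^23 with α = √(4.00/3.02), i.e. (4.00/3.02)^(23/2).
= 1.32450^(23/2) = 25.33.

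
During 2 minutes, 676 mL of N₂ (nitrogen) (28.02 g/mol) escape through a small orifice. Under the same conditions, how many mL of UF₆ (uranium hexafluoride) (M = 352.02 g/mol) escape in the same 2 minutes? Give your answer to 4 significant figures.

190.7 mL

By Graham's law, rate_UF₆/rate_N₂ = √(M_N₂/M_UF₆) = √(28.02/352.02) = √0.07960 = 0.2821.
So the volume for UF₆ is 676 × 0.2821 = 190.7 mL.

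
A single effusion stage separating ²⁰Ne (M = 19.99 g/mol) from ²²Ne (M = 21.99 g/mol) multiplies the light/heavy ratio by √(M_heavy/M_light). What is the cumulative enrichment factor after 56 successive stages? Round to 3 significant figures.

14.4

The single-stage factor is √(M_heavy/M_light), so 56 stages give [√(21.99/19.99)]^56 = (21.99/19.99)^(56/2).
= 1.10005^28 = 14.4.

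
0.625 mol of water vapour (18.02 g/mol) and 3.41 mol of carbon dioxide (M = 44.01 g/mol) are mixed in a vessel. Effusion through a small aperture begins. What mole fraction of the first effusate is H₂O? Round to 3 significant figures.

The effusion rate of species i is ∝ p_i/√M_i ∝ n_i/√M_i.
So x_H₂O in the escaping gas = (n_H₂O/√M_H₂O) / Σ(n_i/√M_i)
= (0.625/√18.02) / (0.625/√18.02 + 3.41/√44.01) = 0.1472/(0.1472 + 0.5140) = 0.223.

0.223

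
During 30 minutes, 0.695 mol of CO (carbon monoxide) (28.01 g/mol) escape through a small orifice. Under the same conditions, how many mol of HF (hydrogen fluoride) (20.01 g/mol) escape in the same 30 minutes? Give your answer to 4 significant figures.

By Graham's law, rate_HF/rate_CO = √(M_CO/M_HF) = √(28.01/20.01) = √1.400 = 1.183.
So the amount for HF is 0.695 × 1.183 = 0.8223 mol.

0.8223 mol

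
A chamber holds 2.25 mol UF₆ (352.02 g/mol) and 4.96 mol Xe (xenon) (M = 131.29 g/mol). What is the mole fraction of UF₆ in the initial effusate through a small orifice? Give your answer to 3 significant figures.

Each component's effusion rate ∝ (its partial pressure)·(1/√M) ∝ n_i/√M_i.
x_UF₆(eff) = (n_UF₆/√M_UF₆) / (n_UF₆/√M_UF₆ + n_Xe/√M_Xe)
= (2.25/√352.02) / (2.25/√352.02 + 4.96/√131.29) = 0.1199/(0.1199 + 0.4329) = 0.217.

0.217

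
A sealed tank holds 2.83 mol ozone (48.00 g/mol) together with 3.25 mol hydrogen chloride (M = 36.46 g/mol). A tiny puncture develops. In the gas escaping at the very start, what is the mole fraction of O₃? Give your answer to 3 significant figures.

0.431

The effusion rate of species i is ∝ p_i/√M_i ∝ n_i/√M_i.
So x_O₃ in the escaping gas = (n_O₃/√M_O₃) / Σ(n_i/√M_i)
= (2.83/√48.00) / (2.83/√48.00 + 3.25/√36.46) = 0.4085/(0.4085 + 0.5382) = 0.431.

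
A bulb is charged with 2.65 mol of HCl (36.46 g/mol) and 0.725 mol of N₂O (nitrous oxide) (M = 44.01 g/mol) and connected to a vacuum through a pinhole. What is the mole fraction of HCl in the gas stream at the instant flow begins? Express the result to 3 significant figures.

0.801

The effusion rate of species i is ∝ p_i/√M_i ∝ n_i/√M_i.
Mole fraction of HCl in the effusate = (n_HCl/√M_HCl) / (n_HCl/√M_HCl + n_N₂O/√M_N₂O)
= (2.65/√36.46) / (2.65/√36.46 + 0.725/√44.01) = 0.4389/(0.4389 + 0.1093) = 0.801.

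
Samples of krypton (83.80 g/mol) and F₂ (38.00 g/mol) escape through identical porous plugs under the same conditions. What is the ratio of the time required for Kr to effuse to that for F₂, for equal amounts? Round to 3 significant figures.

By Graham's law, t_Kr/t_F₂ = √(M_Kr/M_F₂) = √(83.80/38.00) = √2.205 = 1.49.

1.49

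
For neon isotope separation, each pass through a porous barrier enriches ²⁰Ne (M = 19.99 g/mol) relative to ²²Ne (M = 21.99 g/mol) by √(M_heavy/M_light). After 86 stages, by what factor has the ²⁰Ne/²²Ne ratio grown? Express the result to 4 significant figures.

Each stage multiplies the ratio by α = √(21.99/19.99), so after 86 stages the overall factor is α^86 = (21.99/19.99)^(86/2).
= 1.10005^43 = 60.36.

60.36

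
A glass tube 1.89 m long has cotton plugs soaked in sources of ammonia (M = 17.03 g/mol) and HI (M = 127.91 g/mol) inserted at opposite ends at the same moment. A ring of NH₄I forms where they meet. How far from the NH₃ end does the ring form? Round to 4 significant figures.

The fronts meet when d_NH₃ + d_HI = L with d_NH₃/d_HI = √(M_HI/M_NH₃) (Graham's law). Here √(M_HI/M_NH₃) = √(127.91/17.03) = 2.741.
With d_NH₃ + d_HI = 1.89 m, d_HI = 1.89/(1 + 2.741) = 0.5053 m.
d_NH₃ = 1.89 − 0.5053 = 1.385 m.

1.385 m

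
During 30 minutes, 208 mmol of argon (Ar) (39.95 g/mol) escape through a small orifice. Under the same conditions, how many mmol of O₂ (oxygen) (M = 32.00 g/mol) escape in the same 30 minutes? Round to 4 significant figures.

Graham's law gives rate_O₂/rate_Ar = √(M_Ar/M_O₂) = √(39.95/32.00) = √1.248 = 1.117.
So the amount for O₂ is 208 × 1.117 = 232.4 mmol.

232.4 mmol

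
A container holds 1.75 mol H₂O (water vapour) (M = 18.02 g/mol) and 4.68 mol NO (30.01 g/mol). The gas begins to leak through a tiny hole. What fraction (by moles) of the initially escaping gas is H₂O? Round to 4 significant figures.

0.3255

The effusion rate of species i is ∝ p_i/√M_i ∝ n_i/√M_i.
So x_H₂O in the escaping gas = (n_H₂O/√M_H₂O) / Σ(n_i/√M_i)
= (1.75/√18.02) / (1.75/√18.02 + 4.68/√30.01) = 0.4122/(0.4122 + 0.8543) = 0.3255.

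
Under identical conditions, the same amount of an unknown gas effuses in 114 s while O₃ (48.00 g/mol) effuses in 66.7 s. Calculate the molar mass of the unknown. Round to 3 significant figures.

140 g/mol

By Graham's law, t_X/t_O₃ = √(M_X/M_O₃).
114/66.7 = 1.709 = √(M_X/48.00)
M_X = 48.00 × 1.709² = 48.00 × 2.921 = 140 g/mol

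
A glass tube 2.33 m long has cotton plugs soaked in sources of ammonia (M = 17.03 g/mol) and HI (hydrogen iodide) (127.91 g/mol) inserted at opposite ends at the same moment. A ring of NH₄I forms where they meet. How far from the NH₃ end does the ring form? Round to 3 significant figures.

1.71 m

Distances travelled in equal time are proportional to diffusion rates, so d_NH₃/d_HI = √(M_HI/M_NH₃) = √(127.91/17.03) = 2.741.
With d_NH₃ + d_HI = 2.33 m, d_HI = 2.33/(1 + 2.741) = 0.6229 m.
d_NH₃ = 2.33 − 0.6229 = 1.71 m.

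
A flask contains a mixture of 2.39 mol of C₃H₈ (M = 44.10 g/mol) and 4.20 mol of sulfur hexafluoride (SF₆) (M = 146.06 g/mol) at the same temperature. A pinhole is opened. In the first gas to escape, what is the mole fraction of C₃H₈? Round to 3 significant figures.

Rate_i ∝ x_i/√M_i (Graham's law weighted by mole fraction), so the effusate composition follows n_i/√M_i.
So x_C₃H₈ in the escaping gas = (n_C₃H₈/√M_C₃H₈) / Σ(n_i/√M_i)
= (2.39/√44.10) / (2.39/√44.10 + 4.20/√146.06) = 0.3599/(0.3599 + 0.3475) = 0.509.

0.509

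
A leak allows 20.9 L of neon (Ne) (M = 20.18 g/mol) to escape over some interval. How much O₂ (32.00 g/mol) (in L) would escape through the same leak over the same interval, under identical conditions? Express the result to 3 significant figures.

16.6 L

By Graham's law, rate_O₂/rate_Ne = √(M_Ne/M_O₂) = √(20.18/32.00) = √0.6306 = 0.7941.
So the volume for O₂ is 20.9 × 0.7941 = 16.6 L.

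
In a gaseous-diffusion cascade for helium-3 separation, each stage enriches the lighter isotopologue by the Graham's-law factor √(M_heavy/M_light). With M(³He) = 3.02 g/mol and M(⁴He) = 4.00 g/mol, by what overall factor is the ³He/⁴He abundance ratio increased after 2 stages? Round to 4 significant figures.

1.325

The single-stage factor is √(M_heavy/M_light), so 2 stages give [√(4.00/3.02)]^2 = (4.00/3.02)^(2/2).
= 1.32450^1 = 1.325.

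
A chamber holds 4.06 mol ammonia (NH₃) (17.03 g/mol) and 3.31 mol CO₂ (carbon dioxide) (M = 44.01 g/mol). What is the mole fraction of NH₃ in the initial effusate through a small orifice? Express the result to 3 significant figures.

Effusion rate of each component ∝ n_i/√M_i (partial pressure × 1/√M).
x_NH₃(eff) = (n_NH₃/√M_NH₃) / (n_NH₃/√M_NH₃ + n_CO₂/√M_CO₂)
= (4.06/√17.03) / (4.06/√17.03 + 3.31/√44.01) = 0.9838/(0.9838 + 0.4989) = 0.664.

0.664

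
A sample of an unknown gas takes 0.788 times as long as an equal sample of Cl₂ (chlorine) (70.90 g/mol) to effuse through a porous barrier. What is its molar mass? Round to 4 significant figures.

44.02 g/mol

Using Graham's law: t_X/t_Cl₂ = √(M_X/M_Cl₂).
0.788 = √(M_X/70.90)
M_X = 70.90 × 0.788² = 70.90 × 0.6209 = 44.02 g/mol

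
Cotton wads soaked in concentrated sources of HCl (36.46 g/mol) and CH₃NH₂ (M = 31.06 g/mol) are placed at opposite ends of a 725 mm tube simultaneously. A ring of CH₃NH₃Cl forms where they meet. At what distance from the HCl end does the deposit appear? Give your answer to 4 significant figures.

In equal time, each gas travels a distance ∝ its rate ∝ 1/√M, so d_HCl/d_CH₃NH₂ = √(M_CH₃NH₂/M_HCl) = √(31.06/36.46) = 0.9230.
With d_HCl + d_CH₃NH₂ = 725 mm, d_CH₃NH₂ = 725/(1 + 0.9230) = 377.0 mm.
d_HCl = 725 − 377.0 = 348.0 mm.

348.0 mm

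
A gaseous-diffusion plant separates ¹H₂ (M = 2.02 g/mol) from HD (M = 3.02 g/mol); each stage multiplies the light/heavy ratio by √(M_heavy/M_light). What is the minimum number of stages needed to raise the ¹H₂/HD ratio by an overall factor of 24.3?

Single-stage factor α = √(3.02/2.02), so ln α = ½ ln(1.49505) = 0.2011.
Need α^N ≥ 24.3 ⇒ N ≥ ln(24.3) / ln α = 3.190 / 0.2011 = 15.87.
Minimum whole number of stages: N = 16.

16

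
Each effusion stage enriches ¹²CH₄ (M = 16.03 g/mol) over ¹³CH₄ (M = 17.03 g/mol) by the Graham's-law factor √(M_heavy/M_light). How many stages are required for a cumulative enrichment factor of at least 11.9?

Per stage α = (17.03/16.03)^(1/2) = 1.06238^0.5, giving ln α = 0.03026.
Need α^N ≥ 11.9 ⇒ N ≥ ln(11.9) / ln α = 2.477 / 0.03026 = 81.85.
So at least 82 stages are needed.

82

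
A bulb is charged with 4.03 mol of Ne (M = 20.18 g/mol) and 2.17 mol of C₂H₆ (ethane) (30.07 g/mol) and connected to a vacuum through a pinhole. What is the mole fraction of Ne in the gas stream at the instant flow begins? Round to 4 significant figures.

Rate_i ∝ x_i/√M_i (Graham's law weighted by mole fraction), so the effusate composition follows n_i/√M_i.
x_Ne(eff) = (n_Ne/√M_Ne) / (n_Ne/√M_Ne + n_C₂H₆/√M_C₂H₆)
= (4.03/√20.18) / (4.03/√20.18 + 2.17/√30.07) = 0.8971/(0.8971 + 0.3957) = 0.6939.

0.6939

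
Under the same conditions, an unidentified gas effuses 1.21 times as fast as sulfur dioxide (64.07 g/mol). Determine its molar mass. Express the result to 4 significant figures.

From Graham's law, rate_X/rate_SO₂ = √(M_SO₂/M_X).
1.21 = √(64.07/M_X)
M_X = 64.07 / 1.21² = 64.07 / 1.464 = 43.76 g/mol

43.76 g/mol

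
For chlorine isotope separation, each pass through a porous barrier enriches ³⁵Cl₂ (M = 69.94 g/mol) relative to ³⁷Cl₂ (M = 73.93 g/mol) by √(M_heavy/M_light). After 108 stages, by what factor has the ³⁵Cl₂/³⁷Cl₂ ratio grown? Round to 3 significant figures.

Each stage multiplies the ratio by α = √(73.93/69.94), so after 108 stages the overall factor is α^108 = (73.93/69.94)^(108/2).
= 1.05705^54 = 20.0.

20.0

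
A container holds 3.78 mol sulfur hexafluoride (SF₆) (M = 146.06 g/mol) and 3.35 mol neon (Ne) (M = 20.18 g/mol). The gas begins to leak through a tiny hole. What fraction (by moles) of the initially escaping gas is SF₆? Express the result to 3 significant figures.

0.295

Effusion rate of each component ∝ n_i/√M_i (partial pressure × 1/√M).
x_SF₆(eff) = (n_SF₆/√M_SF₆) / (n_SF₆/√M_SF₆ + n_Ne/√M_Ne)
= (3.78/√146.06) / (3.78/√146.06 + 3.35/√20.18) = 0.3128/(0.3128 + 0.7457) = 0.295.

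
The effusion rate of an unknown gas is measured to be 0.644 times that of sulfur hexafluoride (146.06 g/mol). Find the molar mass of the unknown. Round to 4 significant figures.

352.2 g/mol

By Graham's law, rate_X/rate_SF₆ = √(M_SF₆/M_X).
0.644 = √(146.06/M_X)
M_X = 146.06 / 0.644² = 146.06 / 0.4147 = 352.2 g/mol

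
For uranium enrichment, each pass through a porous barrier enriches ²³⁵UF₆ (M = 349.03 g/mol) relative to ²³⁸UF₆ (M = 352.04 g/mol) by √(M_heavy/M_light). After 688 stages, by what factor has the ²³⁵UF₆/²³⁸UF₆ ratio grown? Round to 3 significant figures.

Each stage multiplies the ratio by α = √(352.04/349.03), so after 688 stages the overall factor is α^688 = (352.04/349.03)^(688/2).
= 1.00862^344 = 19.2.

19.2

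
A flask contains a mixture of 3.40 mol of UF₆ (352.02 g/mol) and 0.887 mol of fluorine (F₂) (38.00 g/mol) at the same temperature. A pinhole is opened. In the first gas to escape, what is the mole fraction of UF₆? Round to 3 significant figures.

Effusion rate of each component ∝ n_i/√M_i (partial pressure × 1/√M).
So x_UF₆ in the escaping gas = (n_UF₆/√M_UF₆) / Σ(n_i/√M_i)
= (3.40/√352.02) / (3.40/√352.02 + 0.887/√38.00) = 0.1812/(0.1812 + 0.1439) = 0.557.

0.557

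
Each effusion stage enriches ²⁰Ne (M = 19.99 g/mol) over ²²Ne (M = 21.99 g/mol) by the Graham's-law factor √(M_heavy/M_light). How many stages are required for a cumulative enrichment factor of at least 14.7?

Single-stage factor α = √(21.99/19.99), so ln α = ½ ln(1.10005) = 0.04768.
Need α^N ≥ 14.7 ⇒ N ≥ ln(14.7) / ln α = 2.688 / 0.04768 = 56.38.
So at least 57 stages are needed.

57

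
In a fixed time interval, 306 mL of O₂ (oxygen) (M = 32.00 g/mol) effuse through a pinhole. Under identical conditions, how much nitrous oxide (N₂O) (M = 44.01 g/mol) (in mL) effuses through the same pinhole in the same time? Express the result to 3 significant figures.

From Graham's law, rate_N₂O/rate_O₂ = √(M_O₂/M_N₂O) = √(32.00/44.01) = √0.7271 = 0.8527.
So the volume for N₂O is 306 × 0.8527 = 261 mL.

261 mL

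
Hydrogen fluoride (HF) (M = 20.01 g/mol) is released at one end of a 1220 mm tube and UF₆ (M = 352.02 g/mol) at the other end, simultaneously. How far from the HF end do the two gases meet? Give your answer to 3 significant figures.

985 mm

Graham's law gives d_HF/d_UF₆ = rate_HF/rate_UF₆ = √(M_UF₆/M_HF) = √(352.02/20.01) = 4.194.
With d_HF + d_UF₆ = 1220 mm, d_UF₆ = 1220/(1 + 4.194) = 234.9 mm.
d_HF = 1220 − 234.9 = 985 mm.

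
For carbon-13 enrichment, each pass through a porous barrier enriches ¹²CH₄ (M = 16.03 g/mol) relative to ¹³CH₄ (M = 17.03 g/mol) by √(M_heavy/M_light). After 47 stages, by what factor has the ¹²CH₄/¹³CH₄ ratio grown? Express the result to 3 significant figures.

4.15

After 47 stages the ratio has grown by (√(17.03/16.03))^47 = (17.03/16.03)^(47/2).
= 1.06238^(47/2) = 4.15.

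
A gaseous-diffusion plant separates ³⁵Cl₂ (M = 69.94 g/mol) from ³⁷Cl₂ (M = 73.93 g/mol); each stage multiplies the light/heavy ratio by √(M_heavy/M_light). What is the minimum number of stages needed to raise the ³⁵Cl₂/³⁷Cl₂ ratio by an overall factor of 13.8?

With α = √(73.93/69.94) per stage, ln α = ½ ln(1.05705) = 0.02774.
Need α^N ≥ 13.8 ⇒ N ≥ ln(13.8) / ln α = 2.625 / 0.02774 = 94.62.
Rounding up, N = 95 stages.

95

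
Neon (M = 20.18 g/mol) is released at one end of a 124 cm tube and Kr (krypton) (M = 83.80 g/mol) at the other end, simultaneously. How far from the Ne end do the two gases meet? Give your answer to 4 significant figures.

83.18 cm

In equal time, each gas travels a distance ∝ its rate ∝ 1/√M, so d_Ne/d_Kr = √(M_Kr/M_Ne) = √(83.80/20.18) = 2.038.
With d_Ne + d_Kr = 124 cm, d_Kr = 124/(1 + 2.038) = 40.82 cm.
d_Ne = 124 − 40.82 = 83.18 cm.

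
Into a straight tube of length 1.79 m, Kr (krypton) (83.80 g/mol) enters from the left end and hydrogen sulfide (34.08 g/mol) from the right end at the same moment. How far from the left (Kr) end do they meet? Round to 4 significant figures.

In equal time, each gas travels a distance ∝ its rate ∝ 1/√M, so d_Kr/d_H₂S = √(M_H₂S/M_Kr) = √(34.08/83.80) = 0.6377.
With d_Kr + d_H₂S = 1.79 m, d_H₂S = 1.79/(1 + 0.6377) = 1.093 m.
d_Kr = 1.79 − 1.093 = 0.6970 m.

0.6970 m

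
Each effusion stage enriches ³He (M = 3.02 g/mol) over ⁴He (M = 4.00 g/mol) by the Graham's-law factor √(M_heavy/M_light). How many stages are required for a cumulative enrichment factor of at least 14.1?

19

With α = √(4.00/3.02) per stage, ln α = ½ ln(1.32450) = 0.1405.
Need α^N ≥ 14.1 ⇒ N ≥ ln(14.1) / ln α = 2.646 / 0.1405 = 18.83.
Minimum whole number of stages: N = 19.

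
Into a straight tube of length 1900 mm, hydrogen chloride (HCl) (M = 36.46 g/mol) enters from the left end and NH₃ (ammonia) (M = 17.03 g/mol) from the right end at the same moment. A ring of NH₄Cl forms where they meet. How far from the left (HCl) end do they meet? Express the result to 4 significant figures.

771.4 mm

Graham's law gives d_HCl/d_NH₃ = rate_HCl/rate_NH₃ = √(M_NH₃/M_HCl) = √(17.03/36.46) = 0.6834.
With d_HCl + d_NH₃ = 1900 mm, d_NH₃ = 1900/(1 + 0.6834) = 1129 mm.
d_HCl = 1900 − 1129 = 771.4 mm.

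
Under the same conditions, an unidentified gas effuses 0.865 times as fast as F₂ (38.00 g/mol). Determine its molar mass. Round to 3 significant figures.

By Graham's law, rate_X/rate_F₂ = √(M_F₂/M_X).
0.865 = √(38.00/M_X)
M_X = 38.00 / 0.865² = 38.00 / 0.7482 = 50.8 g/mol

50.8 g/mol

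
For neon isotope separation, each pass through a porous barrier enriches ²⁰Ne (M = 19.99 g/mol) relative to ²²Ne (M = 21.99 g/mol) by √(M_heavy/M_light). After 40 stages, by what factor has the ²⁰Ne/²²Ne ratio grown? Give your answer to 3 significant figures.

6.73

The single-stage factor is √(M_heavy/M_light), so 40 stages give [√(21.99/19.99)]^40 = (21.99/19.99)^(40/2).
= 1.10005^20 = 6.73.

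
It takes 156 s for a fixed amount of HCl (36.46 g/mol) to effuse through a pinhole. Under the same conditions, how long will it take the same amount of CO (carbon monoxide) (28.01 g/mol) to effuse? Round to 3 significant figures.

Since effusion rate ∝ 1/√M, t_CO/t_HCl = √(M_CO/M_HCl) = √(28.01/36.46) = √0.7682 = 0.8765.
So the time for CO is 156 × 0.8765 = 137 s.

137 s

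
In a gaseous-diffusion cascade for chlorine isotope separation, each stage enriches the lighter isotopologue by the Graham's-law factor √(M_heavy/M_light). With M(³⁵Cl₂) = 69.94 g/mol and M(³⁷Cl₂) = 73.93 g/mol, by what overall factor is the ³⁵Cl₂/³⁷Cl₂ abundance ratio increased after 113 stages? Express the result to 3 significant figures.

Each stage multiplies the ratio by α = √(73.93/69.94), so after 113 stages the overall factor is α^113 = (73.93/69.94)^(113/2).
= 1.05705^(113/2) = 23.0.

23.0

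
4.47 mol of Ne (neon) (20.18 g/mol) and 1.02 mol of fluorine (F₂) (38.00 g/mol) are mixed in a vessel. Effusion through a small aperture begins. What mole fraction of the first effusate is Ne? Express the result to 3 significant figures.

0.857

Rate_i ∝ x_i/√M_i (Graham's law weighted by mole fraction), so the effusate composition follows n_i/√M_i.
Mole fraction of Ne in the effusate = (n_Ne/√M_Ne) / (n_Ne/√M_Ne + n_F₂/√M_F₂)
= (4.47/√20.18) / (4.47/√20.18 + 1.02/√38.00) = 0.9951/(0.9951 + 0.1655) = 0.857.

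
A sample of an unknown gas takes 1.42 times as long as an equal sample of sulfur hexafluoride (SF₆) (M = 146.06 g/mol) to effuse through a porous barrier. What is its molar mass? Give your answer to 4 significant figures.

294.5 g/mol

By Graham's law, t_X/t_SF₆ = √(M_X/M_SF₆).
1.42 = √(M_X/146.06)
M_X = 146.06 × 1.42² = 146.06 × 2.016 = 294.5 g/mol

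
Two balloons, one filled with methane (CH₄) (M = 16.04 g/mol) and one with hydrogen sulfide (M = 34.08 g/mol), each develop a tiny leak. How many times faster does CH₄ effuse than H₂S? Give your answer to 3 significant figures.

From Graham's law, rate_CH₄/rate_H₂S = √(M_H₂S/M_CH₄) = √(34.08/16.04) = √2.125 = 1.46.

1.46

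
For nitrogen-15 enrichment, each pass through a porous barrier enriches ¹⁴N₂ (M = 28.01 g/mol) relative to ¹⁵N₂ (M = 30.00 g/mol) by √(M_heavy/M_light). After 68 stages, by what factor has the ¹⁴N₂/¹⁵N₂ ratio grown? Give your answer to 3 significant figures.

10.3

After 68 stages the ratio has grown by (√(30.00/28.01))^68 = (30.00/28.01)^(68/2).
= 1.07105^34 = 10.3.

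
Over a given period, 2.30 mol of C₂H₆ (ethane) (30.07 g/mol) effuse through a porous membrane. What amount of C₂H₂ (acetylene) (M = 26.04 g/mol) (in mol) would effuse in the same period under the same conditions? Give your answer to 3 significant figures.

2.47 mol

From Graham's law, rate_C₂H₂/rate_C₂H₆ = √(M_C₂H₆/M_C₂H₂) = √(30.07/26.04) = √1.155 = 1.075.
So the amount for C₂H₂ is 2.30 × 1.075 = 2.47 mol.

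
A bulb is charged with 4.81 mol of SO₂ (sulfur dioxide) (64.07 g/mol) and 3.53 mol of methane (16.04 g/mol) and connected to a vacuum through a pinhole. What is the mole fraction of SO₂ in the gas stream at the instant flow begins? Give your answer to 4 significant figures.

0.4054

Each component's effusion rate ∝ (its partial pressure)·(1/√M) ∝ n_i/√M_i.
So x_SO₂ in the escaping gas = (n_SO₂/√M_SO₂) / Σ(n_i/√M_i)
= (4.81/√64.07) / (4.81/√64.07 + 3.53/√16.04) = 0.6009/(0.6009 + 0.8814) = 0.4054.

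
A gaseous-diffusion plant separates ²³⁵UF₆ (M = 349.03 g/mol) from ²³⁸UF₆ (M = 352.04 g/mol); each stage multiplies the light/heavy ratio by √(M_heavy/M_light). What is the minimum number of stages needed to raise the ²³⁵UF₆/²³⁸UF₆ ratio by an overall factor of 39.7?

858

With α = √(352.04/349.03) per stage, ln α = ½ ln(1.00862) = 0.004293.
Need α^N ≥ 39.7 ⇒ N ≥ ln(39.7) / ln α = 3.681 / 0.004293 = 857.43.
So at least 858 stages are needed.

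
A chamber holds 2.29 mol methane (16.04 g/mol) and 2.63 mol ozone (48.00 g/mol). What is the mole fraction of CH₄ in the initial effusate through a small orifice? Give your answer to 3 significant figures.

0.601

Rate_i ∝ x_i/√M_i (Graham's law weighted by mole fraction), so the effusate composition follows n_i/√M_i.
x_CH₄(eff) = (n_CH₄/√M_CH₄) / (n_CH₄/√M_CH₄ + n_O₃/√M_O₃)
= (2.29/√16.04) / (2.29/√16.04 + 2.63/√48.00) = 0.5718/(0.5718 + 0.3796) = 0.601.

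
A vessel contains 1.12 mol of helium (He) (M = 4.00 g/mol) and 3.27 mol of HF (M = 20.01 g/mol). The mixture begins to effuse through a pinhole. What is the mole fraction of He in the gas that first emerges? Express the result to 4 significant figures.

0.4338

Each component's effusion rate ∝ (its partial pressure)·(1/√M) ∝ n_i/√M_i.
Mole fraction of He in the effusate = (n_He/√M_He) / (n_He/√M_He + n_HF/√M_HF)
= (1.12/√4.00) / (1.12/√4.00 + 3.27/√20.01) = 0.5600/(0.5600 + 0.7310) = 0.4338.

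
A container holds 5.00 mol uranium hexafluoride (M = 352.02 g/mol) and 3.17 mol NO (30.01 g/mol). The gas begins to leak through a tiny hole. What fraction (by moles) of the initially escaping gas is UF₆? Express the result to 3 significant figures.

0.315

Effusion rate of each component ∝ n_i/√M_i (partial pressure × 1/√M).
x_UF₆(eff) = (n_UF₆/√M_UF₆) / (n_UF₆/√M_UF₆ + n_NO/√M_NO)
= (5.00/√352.02) / (5.00/√352.02 + 3.17/√30.01) = 0.2665/(0.2665 + 0.5787) = 0.315.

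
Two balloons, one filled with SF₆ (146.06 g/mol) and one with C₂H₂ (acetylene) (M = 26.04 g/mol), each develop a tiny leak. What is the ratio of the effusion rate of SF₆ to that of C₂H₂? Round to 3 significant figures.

0.422

By Graham's law, rate_SF₆/rate_C₂H₂ = √(M_C₂H₂/M_SF₆) = √(26.04/146.06) = √0.1783 = 0.422.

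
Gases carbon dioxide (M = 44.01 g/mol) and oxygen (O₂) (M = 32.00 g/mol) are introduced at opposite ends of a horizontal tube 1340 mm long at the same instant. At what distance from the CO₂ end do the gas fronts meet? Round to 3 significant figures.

617 mm

In equal time, each gas travels a distance ∝ its rate ∝ 1/√M, so d_CO₂/d_O₂ = √(M_O₂/M_CO₂) = √(32.00/44.01) = 0.8527.
With d_CO₂ + d_O₂ = 1340 mm, d_O₂ = 1340/(1 + 0.8527) = 723.3 mm.
d_CO₂ = 1340 − 723.3 = 617 mm.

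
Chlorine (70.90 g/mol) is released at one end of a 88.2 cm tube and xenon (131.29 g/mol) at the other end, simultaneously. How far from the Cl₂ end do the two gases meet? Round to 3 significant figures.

50.8 cm

The fronts meet when d_Cl₂ + d_Xe = L with d_Cl₂/d_Xe = √(M_Xe/M_Cl₂) (Graham's law). Here √(M_Xe/M_Cl₂) = √(131.29/70.90) = 1.361.
With d_Cl₂ + d_Xe = 88.2 cm, d_Xe = 88.2/(1 + 1.361) = 37.36 cm.
d_Cl₂ = 88.2 − 37.36 = 50.8 cm.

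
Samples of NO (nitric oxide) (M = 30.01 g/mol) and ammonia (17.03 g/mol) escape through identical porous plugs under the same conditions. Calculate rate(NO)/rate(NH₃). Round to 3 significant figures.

0.753

By Graham's law, rate_NO/rate_NH₃ = √(M_NH₃/M_NO) = √(17.03/30.01) = √0.5675 = 0.753.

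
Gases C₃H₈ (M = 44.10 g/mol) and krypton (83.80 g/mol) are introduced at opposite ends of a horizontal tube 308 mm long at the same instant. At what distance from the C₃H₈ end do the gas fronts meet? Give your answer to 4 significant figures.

Graham's law gives d_C₃H₈/d_Kr = rate_C₃H₈/rate_Kr = √(M_Kr/M_C₃H₈) = √(83.80/44.10) = 1.378.
With d_C₃H₈ + d_Kr = 308 mm, d_Kr = 308/(1 + 1.378) = 129.5 mm.
d_C₃H₈ = 308 − 129.5 = 178.5 mm.

178.5 mm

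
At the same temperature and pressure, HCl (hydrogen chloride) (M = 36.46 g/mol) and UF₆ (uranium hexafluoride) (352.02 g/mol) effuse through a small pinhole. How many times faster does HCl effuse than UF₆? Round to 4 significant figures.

Graham's law gives rate_HCl/rate_UF₆ = √(M_UF₆/M_HCl) = √(352.02/36.46) = √9.655 = 3.107.

3.107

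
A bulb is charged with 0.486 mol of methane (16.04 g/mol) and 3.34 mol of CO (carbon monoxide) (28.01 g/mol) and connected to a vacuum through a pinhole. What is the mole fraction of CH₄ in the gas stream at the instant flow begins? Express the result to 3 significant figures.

Effusion rate of each component ∝ n_i/√M_i (partial pressure × 1/√M).
So x_CH₄ in the escaping gas = (n_CH₄/√M_CH₄) / Σ(n_i/√M_i)
= (0.486/√16.04) / (0.486/√16.04 + 3.34/√28.01) = 0.1213/(0.1213 + 0.6311) = 0.161.

0.161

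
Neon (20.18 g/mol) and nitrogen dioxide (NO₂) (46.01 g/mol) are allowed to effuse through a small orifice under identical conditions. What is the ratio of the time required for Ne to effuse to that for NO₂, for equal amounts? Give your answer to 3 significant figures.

0.662

Since effusion rate ∝ 1/√M, t_Ne/t_NO₂ = √(M_Ne/M_NO₂) = √(20.18/46.01) = √0.4386 = 0.662.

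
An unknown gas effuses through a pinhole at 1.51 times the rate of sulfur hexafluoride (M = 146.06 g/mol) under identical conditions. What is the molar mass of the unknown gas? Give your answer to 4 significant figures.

By Graham's law, rate_X/rate_SF₆ = √(M_SF₆/M_X).
1.51 = √(146.06/M_X)
M_X = 146.06 / 1.51² = 146.06 / 2.280 = 64.06 g/mol

64.06 g/mol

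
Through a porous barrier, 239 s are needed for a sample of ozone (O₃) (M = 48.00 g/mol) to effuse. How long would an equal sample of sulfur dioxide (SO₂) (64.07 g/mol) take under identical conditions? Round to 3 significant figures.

Graham's law gives t_SO₂/t_O₃ = √(M_SO₂/M_O₃) = √(64.07/48.00) = √1.335 = 1.155.
So the time for SO₂ is 239 × 1.155 = 276 s.

276 s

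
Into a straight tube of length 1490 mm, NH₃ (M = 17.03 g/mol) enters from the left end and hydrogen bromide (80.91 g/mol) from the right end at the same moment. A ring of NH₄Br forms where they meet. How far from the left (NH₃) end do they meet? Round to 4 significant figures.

The fronts meet when d_NH₃ + d_HBr = L with d_NH₃/d_HBr = √(M_HBr/M_NH₃) (Graham's law). Here √(M_HBr/M_NH₃) = √(80.91/17.03) = 2.180.
With d_NH₃ + d_HBr = 1490 mm, d_HBr = 1490/(1 + 2.180) = 468.6 mm.
d_NH₃ = 1490 − 468.6 = 1021 mm.

1021 mm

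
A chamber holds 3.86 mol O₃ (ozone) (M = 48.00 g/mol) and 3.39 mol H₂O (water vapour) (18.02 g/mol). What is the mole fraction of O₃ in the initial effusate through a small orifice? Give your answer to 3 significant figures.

Rate_i ∝ x_i/√M_i (Graham's law weighted by mole fraction), so the effusate composition follows n_i/√M_i.
Mole fraction of O₃ in the effusate = (n_O₃/√M_O₃) / (n_O₃/√M_O₃ + n_H₂O/√M_H₂O)
= (3.86/√48.00) / (3.86/√48.00 + 3.39/√18.02) = 0.5571/(0.5571 + 0.7986) = 0.411.

0.411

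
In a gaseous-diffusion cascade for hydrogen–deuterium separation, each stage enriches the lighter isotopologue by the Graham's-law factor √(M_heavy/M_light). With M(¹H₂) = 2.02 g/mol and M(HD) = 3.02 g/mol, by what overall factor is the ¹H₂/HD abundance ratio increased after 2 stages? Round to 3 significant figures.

Overall factor = α^2 with α = √(3.02/2.02), i.e. (3.02/2.02)^(2/2).
= 1.49505^1 = 1.50.

1.50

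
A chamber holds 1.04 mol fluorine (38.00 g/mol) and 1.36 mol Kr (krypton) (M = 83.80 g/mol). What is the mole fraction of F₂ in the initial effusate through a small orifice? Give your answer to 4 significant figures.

0.5317

Rate_i ∝ x_i/√M_i (Graham's law weighted by mole fraction), so the effusate composition follows n_i/√M_i.
So x_F₂ in the escaping gas = (n_F₂/√M_F₂) / Σ(n_i/√M_i)
= (1.04/√38.00) / (1.04/√38.00 + 1.36/√83.80) = 0.1687/(0.1687 + 0.1486) = 0.5317.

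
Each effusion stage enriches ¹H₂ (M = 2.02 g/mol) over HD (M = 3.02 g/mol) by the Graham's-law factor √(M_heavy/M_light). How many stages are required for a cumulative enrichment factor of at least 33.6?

Per stage α = (3.02/2.02)^(1/2) = 1.49505^0.5, giving ln α = 0.2011.
Need α^N ≥ 33.6 ⇒ N ≥ ln(33.6) / ln α = 3.515 / 0.2011 = 17.48.
Rounding up, N = 18 stages.

18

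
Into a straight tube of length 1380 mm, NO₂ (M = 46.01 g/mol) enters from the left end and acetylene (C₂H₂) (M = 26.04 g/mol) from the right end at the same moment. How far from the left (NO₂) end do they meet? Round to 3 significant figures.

The fronts meet when d_NO₂ + d_C₂H₂ = L with d_NO₂/d_C₂H₂ = √(M_C₂H₂/M_NO₂) (Graham's law). Here √(M_C₂H₂/M_NO₂) = √(26.04/46.01) = 0.7523.
With d_NO₂ + d_C₂H₂ = 1380 mm, d_C₂H₂ = 1380/(1 + 0.7523) = 787.5 mm.
d_NO₂ = 1380 − 787.5 = 592 mm.

592 mm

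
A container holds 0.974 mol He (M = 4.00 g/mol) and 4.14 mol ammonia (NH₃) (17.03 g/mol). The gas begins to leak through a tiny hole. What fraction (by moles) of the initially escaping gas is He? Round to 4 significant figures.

0.3268

The effusion rate of species i is ∝ p_i/√M_i ∝ n_i/√M_i.
Mole fraction of He in the effusate = (n_He/√M_He) / (n_He/√M_He + n_NH₃/√M_NH₃)
= (0.974/√4.00) / (0.974/√4.00 + 4.14/√17.03) = 0.4870/(0.4870 + 1.003) = 0.3268.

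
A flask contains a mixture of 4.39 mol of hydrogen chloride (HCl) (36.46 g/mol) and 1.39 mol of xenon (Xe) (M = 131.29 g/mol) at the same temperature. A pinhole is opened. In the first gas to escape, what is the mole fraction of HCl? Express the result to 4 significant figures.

0.8570

Each component's effusion rate ∝ (its partial pressure)·(1/√M) ∝ n_i/√M_i.
x_HCl(eff) = (n_HCl/√M_HCl) / (n_HCl/√M_HCl + n_Xe/√M_Xe)
= (4.39/√36.46) / (4.39/√36.46 + 1.39/√131.29) = 0.7270/(0.7270 + 0.1213) = 0.8570.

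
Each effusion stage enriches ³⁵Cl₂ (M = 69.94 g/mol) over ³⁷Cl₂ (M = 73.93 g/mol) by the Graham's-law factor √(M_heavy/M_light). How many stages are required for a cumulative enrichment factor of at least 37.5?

With α = √(73.93/69.94) per stage, ln α = ½ ln(1.05705) = 0.02774.
Need α^N ≥ 37.5 ⇒ N ≥ ln(37.5) / ln α = 3.624 / 0.02774 = 130.65.
Rounding up, N = 131 stages.

131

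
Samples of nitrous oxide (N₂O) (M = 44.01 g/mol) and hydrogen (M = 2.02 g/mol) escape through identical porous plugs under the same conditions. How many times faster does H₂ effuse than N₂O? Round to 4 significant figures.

4.668

From Graham's law, rate_H₂/rate_N₂O = √(M_N₂O/M_H₂) = √(44.01/2.02) = √21.79 = 4.668.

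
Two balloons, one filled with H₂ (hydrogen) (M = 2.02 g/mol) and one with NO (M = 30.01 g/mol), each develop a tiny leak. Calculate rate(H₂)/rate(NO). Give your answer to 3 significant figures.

3.85

From Graham's law, rate_H₂/rate_NO = √(M_NO/M_H₂) = √(30.01/2.02) = √14.86 = 3.85.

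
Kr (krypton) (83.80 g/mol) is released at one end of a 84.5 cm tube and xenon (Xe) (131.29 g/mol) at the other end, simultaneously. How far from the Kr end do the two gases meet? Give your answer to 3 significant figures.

47.0 cm

In equal time, each gas travels a distance ∝ its rate ∝ 1/√M, so d_Kr/d_Xe = √(M_Xe/M_Kr) = √(131.29/83.80) = 1.252.
With d_Kr + d_Xe = 84.5 cm, d_Xe = 84.5/(1 + 1.252) = 37.53 cm.
d_Kr = 84.5 − 37.53 = 47.0 cm.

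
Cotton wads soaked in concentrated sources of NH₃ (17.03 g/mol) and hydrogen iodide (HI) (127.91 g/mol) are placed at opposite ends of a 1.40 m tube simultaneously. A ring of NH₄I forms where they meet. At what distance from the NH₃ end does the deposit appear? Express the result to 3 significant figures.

1.03 m

In equal time, each gas travels a distance ∝ its rate ∝ 1/√M, so d_NH₃/d_HI = √(M_HI/M_NH₃) = √(127.91/17.03) = 2.741.
With d_NH₃ + d_HI = 1.40 m, d_HI = 1.40/(1 + 2.741) = 0.3743 m.
d_NH₃ = 1.40 − 0.3743 = 1.03 m.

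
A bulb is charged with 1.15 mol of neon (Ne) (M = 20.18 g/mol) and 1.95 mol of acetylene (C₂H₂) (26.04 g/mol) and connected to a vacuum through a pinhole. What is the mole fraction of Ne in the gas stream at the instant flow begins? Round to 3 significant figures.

0.401

Each component's effusion rate ∝ (its partial pressure)·(1/√M) ∝ n_i/√M_i.
x_Ne(eff) = (n_Ne/√M_Ne) / (n_Ne/√M_Ne + n_C₂H₂/√M_C₂H₂)
= (1.15/√20.18) / (1.15/√20.18 + 1.95/√26.04) = 0.2560/(0.2560 + 0.3821) = 0.401.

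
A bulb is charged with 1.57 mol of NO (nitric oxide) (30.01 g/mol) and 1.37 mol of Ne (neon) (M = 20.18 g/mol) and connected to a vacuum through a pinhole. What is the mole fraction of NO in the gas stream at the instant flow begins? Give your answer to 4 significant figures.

The effusion rate of species i is ∝ p_i/√M_i ∝ n_i/√M_i.
Mole fraction of NO in the effusate = (n_NO/√M_NO) / (n_NO/√M_NO + n_Ne/√M_Ne)
= (1.57/√30.01) / (1.57/√30.01 + 1.37/√20.18) = 0.2866/(0.2866 + 0.3050) = 0.4845.

0.4845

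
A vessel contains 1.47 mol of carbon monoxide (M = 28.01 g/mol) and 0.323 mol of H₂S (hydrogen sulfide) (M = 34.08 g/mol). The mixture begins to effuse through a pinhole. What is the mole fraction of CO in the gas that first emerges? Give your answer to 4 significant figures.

The effusion rate of species i is ∝ p_i/√M_i ∝ n_i/√M_i.
Mole fraction of CO in the effusate = (n_CO/√M_CO) / (n_CO/√M_CO + n_H₂S/√M_H₂S)
= (1.47/√28.01) / (1.47/√28.01 + 0.323/√34.08) = 0.2778/(0.2778 + 0.05533) = 0.8339.

0.8339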